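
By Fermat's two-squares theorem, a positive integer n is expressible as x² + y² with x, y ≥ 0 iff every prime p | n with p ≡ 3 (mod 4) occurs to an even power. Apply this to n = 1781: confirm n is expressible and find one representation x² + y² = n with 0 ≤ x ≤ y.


Step 1: Factor n = 1781 = 13 · 137.
Step 2: Check the mod-4 condition on each prime factor: 13 ≡ 1 (mod 4), exponent 1; 137 ≡ 1 (mod 4), exponent 1.
All primes ≡ 3 (mod 4) appear to even exponent (or don't appear), so by the two-squares theorem n IS expressible as a sum of two squares.
Step 3: Build a representation. Here n = 13 · 137 is a product of primes ≡ 1 (mod 4). Each prime p ≡ 1 (mod 4) is itself a sum of two squares; find a² by testing p − a² for a perfect square:
  13: 13 − 1² = 12, 13 − 2² = 9 = 3² ⇒ 13 = 2² + 3².
  137: 137 − 1² = 136, 137 − 2² = 133, 137 − 3² = 128, 137 − 4² = 121 = 11² ⇒ 137 = 4² + 11².
  Combine using the Brahmagupta–Fibonacci identity (a² + b²)(c² + d²) = (ac − bd)² + (ad + bc)² = (ac + bd)² + (ad − bc)²:
  13 · 137 = 1781: from (2² + 3²)(4² + 11²), take (2·4 − 3·11, 2·11 + 3·4) = (8 − 33, 22 + 12) = (-25, 34); dropping signs (only squares matter) gives (25, 34); check 25² + 34² = 625 + 1156 = 1781 ✓.
Step 4: Order so x ≤ y and verify: 25² + 34² = 625 + 1156 = 1781 = n. ✓

n = 1781 = 25² + 34² (one valid representation with x ≤ y).


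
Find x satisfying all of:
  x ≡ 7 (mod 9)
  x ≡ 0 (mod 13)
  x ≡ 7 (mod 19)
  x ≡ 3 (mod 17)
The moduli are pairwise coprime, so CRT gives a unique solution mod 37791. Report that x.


Product of moduli M = 9 · 13 · 19 · 17 = 37791.
Merge one congruence at a time:
  Start: x ≡ 7 (mod 9).
  Combine with x ≡ 0 (mod 13); new modulus lcm = 117.
    Write x = 7 + 9·t and substitute into x ≡ 0 (mod 13): 9·t ≡ 0 − 7 = -7 (mod 13).
    Reduce coefficients mod 13: 9·t ≡ 6 (mod 13).
    The inverse of 9 mod 13 is 3 (since 9·3 = 27 = 2·13 + 1), so t ≡ 3·6 = 18 ≡ 5 (mod 13).
    Then x = 7 + 9·5 = 52, valid modulo lcm(9, 13) = 117: x ≡ 52 (mod 117).
  Combine with x ≡ 7 (mod 19); new modulus lcm = 2223.
    Write x = 52 + 117·t and substitute into x ≡ 7 (mod 19): 117·t ≡ 7 − 52 = -45 (mod 19).
    Reduce coefficients mod 19: 3·t ≡ 12 (mod 19).
    The inverse of 3 mod 19 is 13 (since 3·13 = 39 = 2·19 + 1), so t ≡ 13·12 = 156 ≡ 4 (mod 19).
    Then x = 52 + 117·4 = 520, valid modulo lcm(117, 19) = 2223: x ≡ 520 (mod 2223).
  Combine with x ≡ 3 (mod 17); new modulus lcm = 37791.
    Write x = 520 + 2223·t and substitute into x ≡ 3 (mod 17): 2223·t ≡ 3 − 520 = -517 (mod 17).
    Reduce coefficients mod 17: 13·t ≡ 10 (mod 17).
    The inverse of 13 mod 17 is 4 (since 13·4 = 52 = 3·17 + 1), so t ≡ 4·10 = 40 ≡ 6 (mod 17).
    Then x = 520 + 2223·6 = 13858, valid modulo lcm(2223, 17) = 37791: x ≡ 13858 (mod 37791).
Verify against each original: 13858 mod 9 = 7, 13858 mod 13 = 0, 13858 mod 19 = 7, 13858 mod 17 = 3.

x ≡ 13858 (mod 37791).


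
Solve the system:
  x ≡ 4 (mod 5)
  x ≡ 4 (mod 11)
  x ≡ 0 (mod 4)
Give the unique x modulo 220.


Moduli 5, 11, 4 are pairwise coprime; by CRT there is a unique solution modulo M = 5 · 11 · 4 = 220.
Solve pairwise, accumulating the modulus:
  Start with x ≡ 4 (mod 5).
  Combine with x ≡ 4 (mod 11): since gcd(5, 11) = 1, we get a unique residue mod 55.
    Write x = 4 + 5·t and substitute into x ≡ 4 (mod 11): 5·t ≡ 4 − 4 = 0 (mod 11).
    The inverse of 5 mod 11 is 9 (since 5·9 = 45 = 4·11 + 1), so t ≡ 9·0 = 0 ≡ 0 (mod 11).
    Then x = 4 + 5·0 = 4, valid modulo lcm(5, 11) = 55: x ≡ 4 (mod 55).
  Combine with x ≡ 0 (mod 4): since gcd(55, 4) = 1, we get a unique residue mod 220.
    Write x = 4 + 55·t and substitute into x ≡ 0 (mod 4): 55·t ≡ 0 − 4 = -4 (mod 4).
    Reduce coefficients mod 4: 3·t ≡ 0 (mod 4).
    The inverse of 3 mod 4 is 3 (since 3·3 = 9 = 2·4 + 1), so t ≡ 3·0 = 0 ≡ 0 (mod 4).
    Then x = 4 + 55·0 = 4, valid modulo lcm(55, 4) = 220: x ≡ 4 (mod 220).
Verify: 4 mod 5 = 4 ✓, 4 mod 11 = 4 ✓, 4 mod 4 = 0 ✓.

x ≡ 4 (mod 220).


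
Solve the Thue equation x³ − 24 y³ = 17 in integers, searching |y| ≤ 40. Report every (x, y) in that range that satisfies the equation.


The equation is x³ - 24y³ = 17. For fixed y, x³ = 24·y³ + 17, so a solution requires the RHS to be a perfect cube.
Strategy: iterate y from -40 to 40, compute RHS = 24·y³ + 17, and check whether it is a (positive or negative) perfect cube.
Check small values of y:
  y = 0: RHS = 17 is not a perfect cube.
  y = 1: RHS = 41 is not a perfect cube.
  y = -1: RHS = -7 is not a perfect cube.
  y = 2: RHS = 209 is not a perfect cube.
  y = -2: RHS = -175 is not a perfect cube.
  y = 3: RHS = 665 is not a perfect cube.
  y = -3: RHS = -631 is not a perfect cube.
Continuing the search up to |y| = 40 finds no solutions either.
No (x, y) in the scanned range satisfies the equation.

No integer solutions with |y| ≤ 40.


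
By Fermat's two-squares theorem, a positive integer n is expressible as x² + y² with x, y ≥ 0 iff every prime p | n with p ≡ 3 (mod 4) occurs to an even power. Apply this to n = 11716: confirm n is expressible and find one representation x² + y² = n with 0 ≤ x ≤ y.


Step 1: Factor n = 11716 = 2^2 · 29 · 101.
Step 2: Check the mod-4 condition on each prime factor: 2 = 2 (special); 29 ≡ 1 (mod 4), exponent 1; 101 ≡ 1 (mod 4), exponent 1.
All primes ≡ 3 (mod 4) appear to even exponent (or don't appear), so by the two-squares theorem n IS expressible as a sum of two squares.
Step 3: Build a representation. Group n = k² · m with k = 2 and m = 29 · 101 = 2929 (a product of primes ≡ 1 (mod 4)); a representation of m scales to one of n via (k·x)² + (k·y)² = k²(x² + y²). Each prime p ≡ 1 (mod 4) is itself a sum of two squares; find a² by testing p − a² for a perfect square:
  29: 29 − 1² = 28, 29 − 2² = 25 = 5² ⇒ 29 = 2² + 5².
  101: 101 − 1² = 100 = 10² ⇒ 101 = 1² + 10².
  Combine using the Brahmagupta–Fibonacci identity (a² + b²)(c² + d²) = (ac − bd)² + (ad + bc)² = (ac + bd)² + (ad − bc)²:
  29 · 101 = 2929: from (2² + 5²)(1² + 10²), take (2·1 − 5·10, 2·10 + 5·1) = (2 − 50, 20 + 5) = (-48, 25); dropping signs (only squares matter) gives (48, 25); check 48² + 25² = 2304 + 625 = 2929 ✓.
  Scale by k = 2: (2·48, 2·25) = (96, 50).
Step 4: Order so x ≤ y and verify: 50² + 96² = 2500 + 9216 = 11716 = n. ✓

n = 11716 = 50² + 96² (one valid representation with x ≤ y).


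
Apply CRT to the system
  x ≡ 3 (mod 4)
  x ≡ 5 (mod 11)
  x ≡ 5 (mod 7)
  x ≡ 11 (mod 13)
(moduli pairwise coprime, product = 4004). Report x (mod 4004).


Product of moduli M = 4 · 11 · 7 · 13 = 4004.
Merge one congruence at a time:
  Start: x ≡ 3 (mod 4).
  Combine with x ≡ 5 (mod 11); new modulus lcm = 44.
    Write x = 3 + 4·t and substitute into x ≡ 5 (mod 11): 4·t ≡ 5 − 3 = 2 (mod 11).
    The inverse of 4 mod 11 is 3 (since 4·3 = 12 = 1·11 + 1), so t ≡ 3·2 = 6 ≡ 6 (mod 11).
    Then x = 3 + 4·6 = 27, valid modulo lcm(4, 11) = 44: x ≡ 27 (mod 44).
  Combine with x ≡ 5 (mod 7); new modulus lcm = 308.
    Write x = 27 + 44·t and substitute into x ≡ 5 (mod 7): 44·t ≡ 5 − 27 = -22 (mod 7).
    Reduce coefficients mod 7: 2·t ≡ 6 (mod 7).
    The inverse of 2 mod 7 is 4 (since 2·4 = 8 = 1·7 + 1), so t ≡ 4·6 = 24 ≡ 3 (mod 7).
    Then x = 27 + 44·3 = 159, valid modulo lcm(44, 7) = 308: x ≡ 159 (mod 308).
  Combine with x ≡ 11 (mod 13); new modulus lcm = 4004.
    Write x = 159 + 308·t and substitute into x ≡ 11 (mod 13): 308·t ≡ 11 − 159 = -148 (mod 13).
    Reduce coefficients mod 13: 9·t ≡ 8 (mod 13).
    The inverse of 9 mod 13 is 3 (since 9·3 = 27 = 2·13 + 1), so t ≡ 3·8 = 24 ≡ 11 (mod 13).
    Then x = 159 + 308·11 = 3547, valid modulo lcm(308, 13) = 4004: x ≡ 3547 (mod 4004).
Verify against each original: 3547 mod 4 = 3, 3547 mod 11 = 5, 3547 mod 7 = 5, 3547 mod 13 = 11.

x ≡ 3547 (mod 4004).


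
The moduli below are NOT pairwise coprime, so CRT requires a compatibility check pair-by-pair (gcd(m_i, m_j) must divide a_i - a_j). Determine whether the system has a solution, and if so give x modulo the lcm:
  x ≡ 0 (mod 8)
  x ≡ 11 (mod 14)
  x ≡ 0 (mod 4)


Moduli 8, 14, 4 are not pairwise coprime, so CRT works modulo lcm(m_i) when all pairwise compatibility conditions hold.
Pairwise compatibility: gcd(m_i, m_j) must divide a_i - a_j for every pair.
Merge one congruence at a time:
  Start: x ≡ 0 (mod 8).
  Combine with x ≡ 11 (mod 14): gcd(8, 14) = 2, and 11 - 0 = 11 is NOT divisible by 2.
    ⇒ system is inconsistent (no integer solution).

No solution (the system is inconsistent).


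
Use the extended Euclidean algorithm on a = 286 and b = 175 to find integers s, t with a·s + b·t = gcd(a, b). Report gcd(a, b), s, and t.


Euclidean algorithm on (286, 175) — divide until remainder is 0:
  286 = 1 · 175 + 111
  175 = 1 · 111 + 64
  111 = 1 · 64 + 47
  64 = 1 · 47 + 17
  47 = 2 · 17 + 13
  17 = 1 · 13 + 4
  13 = 3 · 4 + 1
  4 = 4 · 1 + 0
gcd(286, 175) = 1.
Track Bezout coefficients alongside the remainders: start with r₀ = 286 = a·1 + b·0 (s = 1, t = 0) and r₁ = 175 = a·0 + b·1 (s = 0, t = 1); each new remainder r_{k+1} = r_{k-1} − q_k·r_k inherits s_{k+1} = s_{k-1} − q_k·s_k, t_{k+1} = t_{k-1} − q_k·t_k, so r_k = a·s_k + b·t_k at every step:
  q = 1: r = 111, s = 1 − 1·0 = 1, t = 0 − 1·1 = -1  (check: 286·1 + 175·(-1) = 111)
  q = 1: r = 64, s = 0 − 1·1 = -1, t = 1 − 1·(-1) = 2  (check: 286·(-1) + 175·2 = 64)
  q = 1: r = 47, s = 1 − 1·(-1) = 2, t = -1 − 1·2 = -3  (check: 286·2 + 175·(-3) = 47)
  q = 1: r = 17, s = -1 − 1·2 = -3, t = 2 − 1·(-3) = 5  (check: 286·(-3) + 175·5 = 17)
  q = 2: r = 13, s = 2 − 2·(-3) = 8, t = -3 − 2·5 = -13  (check: 286·8 + 175·(-13) = 13)
  q = 1: r = 4, s = -3 − 1·8 = -11, t = 5 − 1·(-13) = 18  (check: 286·(-11) + 175·18 = 4)
  q = 3: r = 1, s = 8 − 3·(-11) = 41, t = -13 − 3·18 = -67  (check: 286·41 + 175·(-67) = 1)
The row with r = 1 (the gcd) gives the Bezout coefficients s = 41, t = -67.
Result: 286 · (41) + 175 · (-67) = 1.

gcd(286, 175) = 1; s = 41, t = -67 (check: 286·41 + 175·(-67) = 1).


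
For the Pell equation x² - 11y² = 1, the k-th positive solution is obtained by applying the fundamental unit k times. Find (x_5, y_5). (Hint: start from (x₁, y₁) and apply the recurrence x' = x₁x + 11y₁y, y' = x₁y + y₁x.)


Step 1: Find the fundamental solution (x₁, y₁) of x² - 11y² = 1.
  Expand √11 as a continued fraction. a₀ = ⌊√11⌋ = 3; iterate m_{k+1} = d_k·a_k − m_k, d_{k+1} = (11 − m_{k+1}²)/d_k, a_{k+1} = ⌊(a₀ + m_{k+1})/d_{k+1}⌋ (starting m₀ = 0, d₀ = 1), with convergents p_k = a_k·p_{k-1} + p_{k-2}, q_k = a_k·q_{k-1} + q_{k-2} (p₋₁ = 1, q₋₁ = 0):
  k = 0: a₀ = 3; p₀/q₀ = 3/1; p₀² − 11·q₀² = 9 − 11 = -2.
  k = 1: m = 3, d = 2, a = ⌊(3 + 3)/2⌋ = 3; p/q = (3·3 + 1)/(3·1 + 0) = 10/3; p² − 11·q² = 100 − 99 = 1.
  The first convergent with p² − 11·q² = 1 gives the fundamental solution (x₁, y₁) = (10, 3).
Step 2: Apply the recurrence (x_{n+1}, y_{n+1}) = (x₁x_n + 11y₁y_n, x₁y_n + y₁x_n) repeatedly.
  From (x_1, y_1) = (10, 3): x_2 = 10·10 + 11·3·3 = 199; y_2 = 10·3 + 3·10 = 60.
  From (x_2, y_2) = (199, 60): x_3 = 10·199 + 11·3·60 = 3970; y_3 = 10·60 + 3·199 = 1197.
  From (x_3, y_3) = (3970, 1197): x_4 = 10·3970 + 11·3·1197 = 79201; y_4 = 10·1197 + 3·3970 = 23880.
  From (x_4, y_4) = (79201, 23880): x_5 = 10·79201 + 11·3·23880 = 1580050; y_5 = 10·23880 + 3·79201 = 476403.
Step 3: Verify x_5² - 11·y_5² = 2496558002500 - 2496558002499 = 1 (should be 1). ✓

(x_1, y_1) = (10, 3); (x_5, y_5) = (1580050, 476403).


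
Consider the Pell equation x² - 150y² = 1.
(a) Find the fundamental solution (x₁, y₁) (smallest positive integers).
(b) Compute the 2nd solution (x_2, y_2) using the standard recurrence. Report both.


Step 1: Find the fundamental solution (x₁, y₁) of x² - 150y² = 1.
  Expand √150 as a continued fraction. a₀ = ⌊√150⌋ = 12; iterate m_{k+1} = d_k·a_k − m_k, d_{k+1} = (150 − m_{k+1}²)/d_k, a_{k+1} = ⌊(a₀ + m_{k+1})/d_{k+1}⌋ (starting m₀ = 0, d₀ = 1), with convergents p_k = a_k·p_{k-1} + p_{k-2}, q_k = a_k·q_{k-1} + q_{k-2} (p₋₁ = 1, q₋₁ = 0):
  k = 0: a₀ = 12; p₀/q₀ = 12/1; p₀² − 150·q₀² = 144 − 150 = -6.
  k = 1: m = 12, d = 6, a = ⌊(12 + 12)/6⌋ = 4; p/q = (4·12 + 1)/(4·1 + 0) = 49/4; p² − 150·q² = 2401 − 2400 = 1.
  The first convergent with p² − 150·q² = 1 gives the fundamental solution (x₁, y₁) = (49, 4).
Step 2: Apply the recurrence (x_{n+1}, y_{n+1}) = (x₁x_n + 150y₁y_n, x₁y_n + y₁x_n) repeatedly.
  From (x_1, y_1) = (49, 4): x_2 = 49·49 + 150·4·4 = 4801; y_2 = 49·4 + 4·49 = 392.
Step 3: Verify x_2² - 150·y_2² = 23049601 - 23049600 = 1 (should be 1). ✓

(x_1, y_1) = (49, 4); (x_2, y_2) = (4801, 392).


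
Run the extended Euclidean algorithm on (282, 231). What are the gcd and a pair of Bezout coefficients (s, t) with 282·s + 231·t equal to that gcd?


Euclidean algorithm on (282, 231) — divide until remainder is 0:
  282 = 1 · 231 + 51
  231 = 4 · 51 + 27
  51 = 1 · 27 + 24
  27 = 1 · 24 + 3
  24 = 8 · 3 + 0
gcd(282, 231) = 3.
Track Bezout coefficients alongside the remainders: start with r₀ = 282 = a·1 + b·0 (s = 1, t = 0) and r₁ = 231 = a·0 + b·1 (s = 0, t = 1); each new remainder r_{k+1} = r_{k-1} − q_k·r_k inherits s_{k+1} = s_{k-1} − q_k·s_k, t_{k+1} = t_{k-1} − q_k·t_k, so r_k = a·s_k + b·t_k at every step:
  q = 1: r = 51, s = 1 − 1·0 = 1, t = 0 − 1·1 = -1  (check: 282·1 + 231·(-1) = 51)
  q = 4: r = 27, s = 0 − 4·1 = -4, t = 1 − 4·(-1) = 5  (check: 282·(-4) + 231·5 = 27)
  q = 1: r = 24, s = 1 − 1·(-4) = 5, t = -1 − 1·5 = -6  (check: 282·5 + 231·(-6) = 24)
  q = 1: r = 3, s = -4 − 1·5 = -9, t = 5 − 1·(-6) = 11  (check: 282·(-9) + 231·11 = 3)
The row with r = 3 (the gcd) gives the Bezout coefficients s = -9, t = 11.
Result: 282 · (-9) + 231 · (11) = 3.

gcd(282, 231) = 3; s = -9, t = 11 (check: 282·(-9) + 231·11 = 3).


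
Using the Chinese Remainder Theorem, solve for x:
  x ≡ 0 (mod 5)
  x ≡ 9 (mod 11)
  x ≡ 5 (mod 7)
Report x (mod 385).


Moduli 5, 11, 7 are pairwise coprime; by CRT there is a unique solution modulo M = 5 · 11 · 7 = 385.
Solve pairwise, accumulating the modulus:
  Start with x ≡ 0 (mod 5).
  Combine with x ≡ 9 (mod 11): since gcd(5, 11) = 1, we get a unique residue mod 55.
    Write x = 0 + 5·t and substitute into x ≡ 9 (mod 11): 5·t ≡ 9 − 0 = 9 (mod 11).
    The inverse of 5 mod 11 is 9 (since 5·9 = 45 = 4·11 + 1), so t ≡ 9·9 = 81 ≡ 4 (mod 11).
    Then x = 0 + 5·4 = 20, valid modulo lcm(5, 11) = 55: x ≡ 20 (mod 55).
  Combine with x ≡ 5 (mod 7): since gcd(55, 7) = 1, we get a unique residue mod 385.
    Write x = 20 + 55·t and substitute into x ≡ 5 (mod 7): 55·t ≡ 5 − 20 = -15 (mod 7).
    Reduce coefficients mod 7: 6·t ≡ 6 (mod 7).
    The inverse of 6 mod 7 is 6 (since 6·6 = 36 = 5·7 + 1), so t ≡ 6·6 = 36 ≡ 1 (mod 7).
    Then x = 20 + 55·1 = 75, valid modulo lcm(55, 7) = 385: x ≡ 75 (mod 385).
Verify: 75 mod 5 = 0 ✓, 75 mod 11 = 9 ✓, 75 mod 7 = 5 ✓.

x ≡ 75 (mod 385).


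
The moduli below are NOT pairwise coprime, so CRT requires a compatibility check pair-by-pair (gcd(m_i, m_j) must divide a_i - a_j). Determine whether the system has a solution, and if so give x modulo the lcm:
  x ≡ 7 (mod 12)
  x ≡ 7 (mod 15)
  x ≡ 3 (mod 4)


Moduli 12, 15, 4 are not pairwise coprime, so CRT works modulo lcm(m_i) when all pairwise compatibility conditions hold.
Pairwise compatibility: gcd(m_i, m_j) must divide a_i - a_j for every pair.
Merge one congruence at a time:
  Start: x ≡ 7 (mod 12).
  Combine with x ≡ 7 (mod 15): gcd(12, 15) = 3; 7 - 7 = 0, which IS divisible by 3, so compatible.
    Write x = 7 + 12·t and substitute into x ≡ 7 (mod 15): 12·t ≡ 7 − 7 = 0 (mod 15).
    Divide the congruence (and modulus) by g = 3: 4·t ≡ 0 (mod 5).
    The inverse of 4 mod 5 is 4 (since 4·4 = 16 = 3·5 + 1), so t ≡ 4·0 = 0 ≡ 0 (mod 5).
    Then x = 7 + 12·0 = 7, valid modulo lcm(12, 15) = 60: x ≡ 7 (mod 60).
  Combine with x ≡ 3 (mod 4): gcd(60, 4) = 4; 3 - 7 = -4, which IS divisible by 4, so compatible.
    Write x = 7 + 60·t and substitute into x ≡ 3 (mod 4): 60·t ≡ 3 − 7 = -4 (mod 4).
    Divide the congruence (and modulus) by g = 4: 15·t ≡ -1 (mod 1).
    Modulo 1 every t works; take t = 0.
    Then x = 7 + 60·0 = 7, valid modulo lcm(60, 4) = 60: x ≡ 7 (mod 60).
Verify: 7 mod 12 = 7, 7 mod 15 = 7, 7 mod 4 = 3.

x ≡ 7 (mod 60).


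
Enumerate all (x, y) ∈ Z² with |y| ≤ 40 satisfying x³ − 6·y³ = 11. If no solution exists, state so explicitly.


The equation is x³ - 6y³ = 11. For fixed y, x³ = 6·y³ + 11, so a solution requires the RHS to be a perfect cube.
Strategy: iterate y from -40 to 40, compute RHS = 6·y³ + 11, and check whether it is a (positive or negative) perfect cube.
Check small values of y:
  y = 0: RHS = 11 is not a perfect cube.
  y = 1: RHS = 17 is not a perfect cube.
  y = -1: RHS = 5 is not a perfect cube.
  y = 2: RHS = 59 is not a perfect cube.
  y = -2: RHS = -37 is not a perfect cube.
  y = 3: RHS = 173 is not a perfect cube.
  y = -3: RHS = -151 is not a perfect cube.
Continuing the search up to |y| = 40 finds no solutions either.
No (x, y) in the scanned range satisfies the equation.

No integer solutions with |y| ≤ 40.


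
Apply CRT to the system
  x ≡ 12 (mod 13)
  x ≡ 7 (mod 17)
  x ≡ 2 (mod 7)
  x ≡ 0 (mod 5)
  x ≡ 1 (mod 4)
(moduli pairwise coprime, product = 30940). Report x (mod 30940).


Product of moduli M = 13 · 17 · 7 · 5 · 4 = 30940.
Merge one congruence at a time:
  Start: x ≡ 12 (mod 13).
  Combine with x ≡ 7 (mod 17); new modulus lcm = 221.
    Write x = 12 + 13·t and substitute into x ≡ 7 (mod 17): 13·t ≡ 7 − 12 = -5 (mod 17).
    Reduce coefficients mod 17: 13·t ≡ 12 (mod 17).
    The inverse of 13 mod 17 is 4 (since 13·4 = 52 = 3·17 + 1), so t ≡ 4·12 = 48 ≡ 14 (mod 17).
    Then x = 12 + 13·14 = 194, valid modulo lcm(13, 17) = 221: x ≡ 194 (mod 221).
  Combine with x ≡ 2 (mod 7); new modulus lcm = 1547.
    Write x = 194 + 221·t and substitute into x ≡ 2 (mod 7): 221·t ≡ 2 − 194 = -192 (mod 7).
    Reduce coefficients mod 7: 4·t ≡ 4 (mod 7).
    The inverse of 4 mod 7 is 2 (since 4·2 = 8 = 1·7 + 1), so t ≡ 2·4 = 8 ≡ 1 (mod 7).
    Then x = 194 + 221·1 = 415, valid modulo lcm(221, 7) = 1547: x ≡ 415 (mod 1547).
  Combine with x ≡ 0 (mod 5); new modulus lcm = 7735.
    Write x = 415 + 1547·t and substitute into x ≡ 0 (mod 5): 1547·t ≡ 0 − 415 = -415 (mod 5).
    Reduce coefficients mod 5: 2·t ≡ 0 (mod 5).
    The inverse of 2 mod 5 is 3 (since 2·3 = 6 = 1·5 + 1), so t ≡ 3·0 = 0 ≡ 0 (mod 5).
    Then x = 415 + 1547·0 = 415, valid modulo lcm(1547, 5) = 7735: x ≡ 415 (mod 7735).
  Combine with x ≡ 1 (mod 4); new modulus lcm = 30940.
    Write x = 415 + 7735·t and substitute into x ≡ 1 (mod 4): 7735·t ≡ 1 − 415 = -414 (mod 4).
    Reduce coefficients mod 4: 3·t ≡ 2 (mod 4).
    The inverse of 3 mod 4 is 3 (since 3·3 = 9 = 2·4 + 1), so t ≡ 3·2 = 6 ≡ 2 (mod 4).
    Then x = 415 + 7735·2 = 15885, valid modulo lcm(7735, 4) = 30940: x ≡ 15885 (mod 30940).
Verify against each original: 15885 mod 13 = 12, 15885 mod 17 = 7, 15885 mod 7 = 2, 15885 mod 5 = 0, 15885 mod 4 = 1.

x ≡ 15885 (mod 30940).


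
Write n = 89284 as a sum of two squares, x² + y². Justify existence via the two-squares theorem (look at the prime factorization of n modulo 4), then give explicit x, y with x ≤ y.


Step 1: Factor n = 89284 = 2^2 · 13 · 17 · 101.
Step 2: Check the mod-4 condition on each prime factor: 2 = 2 (special); 13 ≡ 1 (mod 4), exponent 1; 17 ≡ 1 (mod 4), exponent 1; 101 ≡ 1 (mod 4), exponent 1.
All primes ≡ 3 (mod 4) appear to even exponent (or don't appear), so by the two-squares theorem n IS expressible as a sum of two squares.
Step 3: Build a representation. Group n = k² · m with k = 2 and m = 13 · 17 · 101 = 22321 (a product of primes ≡ 1 (mod 4)); a representation of m scales to one of n via (k·x)² + (k·y)² = k²(x² + y²). Each prime p ≡ 1 (mod 4) is itself a sum of two squares; find a² by testing p − a² for a perfect square:
  13: 13 − 1² = 12, 13 − 2² = 9 = 3² ⇒ 13 = 2² + 3².
  17: 17 − 1² = 16 = 4² ⇒ 17 = 1² + 4².
  101: 101 − 1² = 100 = 10² ⇒ 101 = 1² + 10².
  Combine using the Brahmagupta–Fibonacci identity (a² + b²)(c² + d²) = (ac − bd)² + (ad + bc)² = (ac + bd)² + (ad − bc)²:
  13 · 17 = 221: from (2² + 3²)(1² + 4²), take (2·1 − 3·4, 2·4 + 3·1) = (2 − 12, 8 + 3) = (-10, 11); dropping signs (only squares matter) gives (10, 11); check 10² + 11² = 100 + 121 = 221 ✓.
  221 · 101 = 22321: from (10² + 11²)(1² + 10²), take (10·1 − 11·10, 10·10 + 11·1) = (10 − 110, 100 + 11) = (-100, 111); dropping signs (only squares matter) gives (100, 111); check 100² + 111² = 10000 + 12321 = 22321 ✓.
  Scale by k = 2: (2·100, 2·111) = (200, 222).
Step 4: Order so x ≤ y and verify: 200² + 222² = 40000 + 49284 = 89284 = n. ✓

n = 89284 = 200² + 222² (one valid representation with x ≤ y).


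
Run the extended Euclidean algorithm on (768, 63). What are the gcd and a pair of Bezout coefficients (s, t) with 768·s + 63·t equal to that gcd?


Euclidean algorithm on (768, 63) — divide until remainder is 0:
  768 = 12 · 63 + 12
  63 = 5 · 12 + 3
  12 = 4 · 3 + 0
gcd(768, 63) = 3.
Track Bezout coefficients alongside the remainders: start with r₀ = 768 = a·1 + b·0 (s = 1, t = 0) and r₁ = 63 = a·0 + b·1 (s = 0, t = 1); each new remainder r_{k+1} = r_{k-1} − q_k·r_k inherits s_{k+1} = s_{k-1} − q_k·s_k, t_{k+1} = t_{k-1} − q_k·t_k, so r_k = a·s_k + b·t_k at every step:
  q = 12: r = 12, s = 1 − 12·0 = 1, t = 0 − 12·1 = -12  (check: 768·1 + 63·(-12) = 12)
  q = 5: r = 3, s = 0 − 5·1 = -5, t = 1 − 5·(-12) = 61  (check: 768·(-5) + 63·61 = 3)
The row with r = 3 (the gcd) gives the Bezout coefficients s = -5, t = 61.
Result: 768 · (-5) + 63 · (61) = 3.

gcd(768, 63) = 3; s = -5, t = 61 (check: 768·(-5) + 63·61 = 3).


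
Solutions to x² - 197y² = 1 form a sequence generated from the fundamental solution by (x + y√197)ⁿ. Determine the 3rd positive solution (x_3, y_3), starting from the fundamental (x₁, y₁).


Step 1: Find the fundamental solution (x₁, y₁) of x² - 197y² = 1.
  Expand √197 as a continued fraction. a₀ = ⌊√197⌋ = 14; iterate m_{k+1} = d_k·a_k − m_k, d_{k+1} = (197 − m_{k+1}²)/d_k, a_{k+1} = ⌊(a₀ + m_{k+1})/d_{k+1}⌋ (starting m₀ = 0, d₀ = 1), with convergents p_k = a_k·p_{k-1} + p_{k-2}, q_k = a_k·q_{k-1} + q_{k-2} (p₋₁ = 1, q₋₁ = 0):
  k = 0: a₀ = 14; p₀/q₀ = 14/1; p₀² − 197·q₀² = 196 − 197 = -1.
  k = 1: m = 14, d = 1, a = ⌊(14 + 14)/1⌋ = 28; p/q = (28·14 + 1)/(28·1 + 0) = 393/28; p² − 197·q² = 154449 − 154448 = 1.
  The first convergent with p² − 197·q² = 1 gives the fundamental solution (x₁, y₁) = (393, 28).
Step 2: Apply the recurrence (x_{n+1}, y_{n+1}) = (x₁x_n + 197y₁y_n, x₁y_n + y₁x_n) repeatedly.
  From (x_1, y_1) = (393, 28): x_2 = 393·393 + 197·28·28 = 308897; y_2 = 393·28 + 28·393 = 22008.
  From (x_2, y_2) = (308897, 22008): x_3 = 393·308897 + 197·28·22008 = 242792649; y_3 = 393·22008 + 28·308897 = 17298260.
Step 3: Verify x_3² - 197·y_3² = 58948270408437201 - 58948270408437200 = 1 (should be 1). ✓

(x_1, y_1) = (393, 28); (x_3, y_3) = (242792649, 17298260).


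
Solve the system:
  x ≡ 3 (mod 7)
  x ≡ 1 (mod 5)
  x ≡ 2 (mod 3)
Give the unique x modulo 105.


Moduli 7, 5, 3 are pairwise coprime; by CRT there is a unique solution modulo M = 7 · 5 · 3 = 105.
Solve pairwise, accumulating the modulus:
  Start with x ≡ 3 (mod 7).
  Combine with x ≡ 1 (mod 5): since gcd(7, 5) = 1, we get a unique residue mod 35.
    Write x = 3 + 7·t and substitute into x ≡ 1 (mod 5): 7·t ≡ 1 − 3 = -2 (mod 5).
    Reduce coefficients mod 5: 2·t ≡ 3 (mod 5).
    The inverse of 2 mod 5 is 3 (since 2·3 = 6 = 1·5 + 1), so t ≡ 3·3 = 9 ≡ 4 (mod 5).
    Then x = 3 + 7·4 = 31, valid modulo lcm(7, 5) = 35: x ≡ 31 (mod 35).
  Combine with x ≡ 2 (mod 3): since gcd(35, 3) = 1, we get a unique residue mod 105.
    Write x = 31 + 35·t and substitute into x ≡ 2 (mod 3): 35·t ≡ 2 − 31 = -29 (mod 3).
    Reduce coefficients mod 3: 2·t ≡ 1 (mod 3).
    The inverse of 2 mod 3 is 2 (since 2·2 = 4 = 1·3 + 1), so t ≡ 2·1 = 2 ≡ 2 (mod 3).
    Then x = 31 + 35·2 = 101, valid modulo lcm(35, 3) = 105: x ≡ 101 (mod 105).
Verify: 101 mod 7 = 3 ✓, 101 mod 5 = 1 ✓, 101 mod 3 = 2 ✓.

x ≡ 101 (mod 105).


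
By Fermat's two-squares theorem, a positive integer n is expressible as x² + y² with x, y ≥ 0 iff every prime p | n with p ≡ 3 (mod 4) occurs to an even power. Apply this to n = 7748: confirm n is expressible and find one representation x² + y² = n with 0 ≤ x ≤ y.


Step 1: Factor n = 7748 = 2^2 · 13 · 149.
Step 2: Check the mod-4 condition on each prime factor: 2 = 2 (special); 13 ≡ 1 (mod 4), exponent 1; 149 ≡ 1 (mod 4), exponent 1.
All primes ≡ 3 (mod 4) appear to even exponent (or don't appear), so by the two-squares theorem n IS expressible as a sum of two squares.
Step 3: Build a representation. Group n = k² · m with k = 2 and m = 13 · 149 = 1937 (a product of primes ≡ 1 (mod 4)); a representation of m scales to one of n via (k·x)² + (k·y)² = k²(x² + y²). Each prime p ≡ 1 (mod 4) is itself a sum of two squares; find a² by testing p − a² for a perfect square:
  13: 13 − 1² = 12, 13 − 2² = 9 = 3² ⇒ 13 = 2² + 3².
  149: 149 − 1² = 148, 149 − 2² = 145, 149 − 3² = 140, 149 − 4² = 133, 149 − 5² = 124, 149 − 6² = 113, 149 − 7² = 100 = 10² ⇒ 149 = 7² + 10².
  Combine using the Brahmagupta–Fibonacci identity (a² + b²)(c² + d²) = (ac − bd)² + (ad + bc)² = (ac + bd)² + (ad − bc)²:
  13 · 149 = 1937: from (2² + 3²)(7² + 10²), take (2·7 − 3·10, 2·10 + 3·7) = (14 − 30, 20 + 21) = (-16, 41); dropping signs (only squares matter) gives (16, 41); check 16² + 41² = 256 + 1681 = 1937 ✓.
  Scale by k = 2: (2·16, 2·41) = (32, 82).
Step 4: Order so x ≤ y and verify: 32² + 82² = 1024 + 6724 = 7748 = n. ✓

n = 7748 = 32² + 82² (one valid representation with x ≤ y).


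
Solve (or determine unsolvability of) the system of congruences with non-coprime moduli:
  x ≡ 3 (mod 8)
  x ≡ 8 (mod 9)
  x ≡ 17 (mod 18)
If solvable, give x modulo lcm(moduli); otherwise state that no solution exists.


Moduli 8, 9, 18 are not pairwise coprime, so CRT works modulo lcm(m_i) when all pairwise compatibility conditions hold.
Pairwise compatibility: gcd(m_i, m_j) must divide a_i - a_j for every pair.
Merge one congruence at a time:
  Start: x ≡ 3 (mod 8).
  Combine with x ≡ 8 (mod 9): gcd(8, 9) = 1; 8 - 3 = 5, which IS divisible by 1, so compatible.
    Write x = 3 + 8·t and substitute into x ≡ 8 (mod 9): 8·t ≡ 8 − 3 = 5 (mod 9).
    The inverse of 8 mod 9 is 8 (since 8·8 = 64 = 7·9 + 1), so t ≡ 8·5 = 40 ≡ 4 (mod 9).
    Then x = 3 + 8·4 = 35, valid modulo lcm(8, 9) = 72: x ≡ 35 (mod 72).
  Combine with x ≡ 17 (mod 18): gcd(72, 18) = 18; 17 - 35 = -18, which IS divisible by 18, so compatible.
    Write x = 35 + 72·t and substitute into x ≡ 17 (mod 18): 72·t ≡ 17 − 35 = -18 (mod 18).
    Divide the congruence (and modulus) by g = 18: 4·t ≡ -1 (mod 1).
    Modulo 1 every t works; take t = 0.
    Then x = 35 + 72·0 = 35, valid modulo lcm(72, 18) = 72: x ≡ 35 (mod 72).
Verify: 35 mod 8 = 3, 35 mod 9 = 8, 35 mod 18 = 17.

x ≡ 35 (mod 72).


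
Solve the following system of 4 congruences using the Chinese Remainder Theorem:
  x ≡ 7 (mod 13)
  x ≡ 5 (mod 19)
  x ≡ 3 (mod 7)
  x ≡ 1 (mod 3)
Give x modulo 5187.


Product of moduli M = 13 · 19 · 7 · 3 = 5187.
Merge one congruence at a time:
  Start: x ≡ 7 (mod 13).
  Combine with x ≡ 5 (mod 19); new modulus lcm = 247.
    Write x = 7 + 13·t and substitute into x ≡ 5 (mod 19): 13·t ≡ 5 − 7 = -2 (mod 19).
    Reduce coefficients mod 19: 13·t ≡ 17 (mod 19).
    The inverse of 13 mod 19 is 3 (since 13·3 = 39 = 2·19 + 1), so t ≡ 3·17 = 51 ≡ 13 (mod 19).
    Then x = 7 + 13·13 = 176, valid modulo lcm(13, 19) = 247: x ≡ 176 (mod 247).
  Combine with x ≡ 3 (mod 7); new modulus lcm = 1729.
    Write x = 176 + 247·t and substitute into x ≡ 3 (mod 7): 247·t ≡ 3 − 176 = -173 (mod 7).
    Reduce coefficients mod 7: 2·t ≡ 2 (mod 7).
    The inverse of 2 mod 7 is 4 (since 2·4 = 8 = 1·7 + 1), so t ≡ 4·2 = 8 ≡ 1 (mod 7).
    Then x = 176 + 247·1 = 423, valid modulo lcm(247, 7) = 1729: x ≡ 423 (mod 1729).
  Combine with x ≡ 1 (mod 3); new modulus lcm = 5187.
    Write x = 423 + 1729·t and substitute into x ≡ 1 (mod 3): 1729·t ≡ 1 − 423 = -422 (mod 3).
    Reduce coefficients mod 3: 1·t ≡ 1 (mod 3).
    So t ≡ 1 (mod 3).
    Then x = 423 + 1729·1 = 2152, valid modulo lcm(1729, 3) = 5187: x ≡ 2152 (mod 5187).
Verify against each original: 2152 mod 13 = 7, 2152 mod 19 = 5, 2152 mod 7 = 3, 2152 mod 3 = 1.

x ≡ 2152 (mod 5187).


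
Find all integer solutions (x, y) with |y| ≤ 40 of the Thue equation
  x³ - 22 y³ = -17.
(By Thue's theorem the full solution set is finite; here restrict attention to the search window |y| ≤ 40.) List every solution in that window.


The equation is x³ - 22y³ = -17. For fixed y, x³ = 22·y³ − 17, so a solution requires the RHS to be a perfect cube.
Strategy: iterate y from -40 to 40, compute RHS = 22·y³ − 17, and check whether it is a (positive or negative) perfect cube.
Check small values of y:
  y = 0: RHS = -17 is not a perfect cube.
  y = 1: RHS = 5 is not a perfect cube.
  y = -1: RHS = -39 is not a perfect cube.
  y = 2: RHS = 159 is not a perfect cube.
  y = -2: RHS = -193 is not a perfect cube.
  y = 3: RHS = 577 is not a perfect cube.
  y = -3: RHS = -611 is not a perfect cube.
Continuing the search up to |y| = 40 finds no solutions either.
No (x, y) in the scanned range satisfies the equation.

No integer solutions with |y| ≤ 40.


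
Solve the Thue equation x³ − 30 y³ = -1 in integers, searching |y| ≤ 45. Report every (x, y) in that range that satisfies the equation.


The equation is x³ - 30y³ = -1. For fixed y, x³ = 30·y³ − 1, so a solution requires the RHS to be a perfect cube.
Strategy: iterate y from -45 to 45, compute RHS = 30·y³ − 1, and check whether it is a (positive or negative) perfect cube.
Check small values of y:
  y = 0: RHS = -1 = (-1)³ ⇒ x = -1 works.
  y = 1: RHS = 29 is not a perfect cube.
  y = -1: RHS = -31 is not a perfect cube.
  y = 2: RHS = 239 is not a perfect cube.
  y = -2: RHS = -241 is not a perfect cube.
  y = 3: RHS = 809 is not a perfect cube.
  y = -3: RHS = -811 is not a perfect cube.
Continuing the search up to |y| = 45 finds no further solutions beyond those listed.
Collected solutions: (-1, 0).

Solutions (with |y| ≤ 45): (-1, 0).


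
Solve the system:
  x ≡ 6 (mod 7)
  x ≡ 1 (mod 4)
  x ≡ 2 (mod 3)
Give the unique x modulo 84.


Moduli 7, 4, 3 are pairwise coprime; by CRT there is a unique solution modulo M = 7 · 4 · 3 = 84.
Solve pairwise, accumulating the modulus:
  Start with x ≡ 6 (mod 7).
  Combine with x ≡ 1 (mod 4): since gcd(7, 4) = 1, we get a unique residue mod 28.
    Write x = 6 + 7·t and substitute into x ≡ 1 (mod 4): 7·t ≡ 1 − 6 = -5 (mod 4).
    Reduce coefficients mod 4: 3·t ≡ 3 (mod 4).
    The inverse of 3 mod 4 is 3 (since 3·3 = 9 = 2·4 + 1), so t ≡ 3·3 = 9 ≡ 1 (mod 4).
    Then x = 6 + 7·1 = 13, valid modulo lcm(7, 4) = 28: x ≡ 13 (mod 28).
  Combine with x ≡ 2 (mod 3): since gcd(28, 3) = 1, we get a unique residue mod 84.
    Write x = 13 + 28·t and substitute into x ≡ 2 (mod 3): 28·t ≡ 2 − 13 = -11 (mod 3).
    Reduce coefficients mod 3: 1·t ≡ 1 (mod 3).
    So t ≡ 1 (mod 3).
    Then x = 13 + 28·1 = 41, valid modulo lcm(28, 3) = 84: x ≡ 41 (mod 84).
Verify: 41 mod 7 = 6 ✓, 41 mod 4 = 1 ✓, 41 mod 3 = 2 ✓.

x ≡ 41 (mod 84).


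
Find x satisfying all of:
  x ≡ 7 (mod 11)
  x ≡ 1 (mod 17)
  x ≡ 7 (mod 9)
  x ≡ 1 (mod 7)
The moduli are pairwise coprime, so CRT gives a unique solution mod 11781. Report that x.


Product of moduli M = 11 · 17 · 9 · 7 = 11781.
Merge one congruence at a time:
  Start: x ≡ 7 (mod 11).
  Combine with x ≡ 1 (mod 17); new modulus lcm = 187.
    Write x = 7 + 11·t and substitute into x ≡ 1 (mod 17): 11·t ≡ 1 − 7 = -6 (mod 17).
    Reduce coefficients mod 17: 11·t ≡ 11 (mod 17).
    The inverse of 11 mod 17 is 14 (since 11·14 = 154 = 9·17 + 1), so t ≡ 14·11 = 154 ≡ 1 (mod 17).
    Then x = 7 + 11·1 = 18, valid modulo lcm(11, 17) = 187: x ≡ 18 (mod 187).
  Combine with x ≡ 7 (mod 9); new modulus lcm = 1683.
    Write x = 18 + 187·t and substitute into x ≡ 7 (mod 9): 187·t ≡ 7 − 18 = -11 (mod 9).
    Reduce coefficients mod 9: 7·t ≡ 7 (mod 9).
    The inverse of 7 mod 9 is 4 (since 7·4 = 28 = 3·9 + 1), so t ≡ 4·7 = 28 ≡ 1 (mod 9).
    Then x = 18 + 187·1 = 205, valid modulo lcm(187, 9) = 1683: x ≡ 205 (mod 1683).
  Combine with x ≡ 1 (mod 7); new modulus lcm = 11781.
    Write x = 205 + 1683·t and substitute into x ≡ 1 (mod 7): 1683·t ≡ 1 − 205 = -204 (mod 7).
    Reduce coefficients mod 7: 3·t ≡ 6 (mod 7).
    The inverse of 3 mod 7 is 5 (since 3·5 = 15 = 2·7 + 1), so t ≡ 5·6 = 30 ≡ 2 (mod 7).
    Then x = 205 + 1683·2 = 3571, valid modulo lcm(1683, 7) = 11781: x ≡ 3571 (mod 11781).
Verify against each original: 3571 mod 11 = 7, 3571 mod 17 = 1, 3571 mod 9 = 7, 3571 mod 7 = 1.

x ≡ 3571 (mod 11781).


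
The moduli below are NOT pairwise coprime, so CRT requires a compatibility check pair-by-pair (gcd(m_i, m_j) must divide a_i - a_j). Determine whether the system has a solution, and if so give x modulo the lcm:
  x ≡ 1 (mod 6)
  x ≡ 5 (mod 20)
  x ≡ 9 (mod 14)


Moduli 6, 20, 14 are not pairwise coprime, so CRT works modulo lcm(m_i) when all pairwise compatibility conditions hold.
Pairwise compatibility: gcd(m_i, m_j) must divide a_i - a_j for every pair.
Merge one congruence at a time:
  Start: x ≡ 1 (mod 6).
  Combine with x ≡ 5 (mod 20): gcd(6, 20) = 2; 5 - 1 = 4, which IS divisible by 2, so compatible.
    Write x = 1 + 6·t and substitute into x ≡ 5 (mod 20): 6·t ≡ 5 − 1 = 4 (mod 20).
    Divide the congruence (and modulus) by g = 2: 3·t ≡ 2 (mod 10).
    The inverse of 3 mod 10 is 7 (since 3·7 = 21 = 2·10 + 1), so t ≡ 7·2 = 14 ≡ 4 (mod 10).
    Then x = 1 + 6·4 = 25, valid modulo lcm(6, 20) = 60: x ≡ 25 (mod 60).
  Combine with x ≡ 9 (mod 14): gcd(60, 14) = 2; 9 - 25 = -16, which IS divisible by 2, so compatible.
    Write x = 25 + 60·t and substitute into x ≡ 9 (mod 14): 60·t ≡ 9 − 25 = -16 (mod 14).
    Divide the congruence (and modulus) by g = 2: 30·t ≡ -8 (mod 7).
    Reduce coefficients mod 7: 2·t ≡ 6 (mod 7).
    The inverse of 2 mod 7 is 4 (since 2·4 = 8 = 1·7 + 1), so t ≡ 4·6 = 24 ≡ 3 (mod 7).
    Then x = 25 + 60·3 = 205, valid modulo lcm(60, 14) = 420: x ≡ 205 (mod 420).
Verify: 205 mod 6 = 1, 205 mod 20 = 5, 205 mod 14 = 9.

x ≡ 205 (mod 420).


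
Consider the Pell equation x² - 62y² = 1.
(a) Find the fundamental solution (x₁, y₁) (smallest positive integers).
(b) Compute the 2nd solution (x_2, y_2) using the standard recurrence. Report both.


Step 1: Find the fundamental solution (x₁, y₁) of x² - 62y² = 1.
  Expand √62 as a continued fraction. a₀ = ⌊√62⌋ = 7; iterate m_{k+1} = d_k·a_k − m_k, d_{k+1} = (62 − m_{k+1}²)/d_k, a_{k+1} = ⌊(a₀ + m_{k+1})/d_{k+1}⌋ (starting m₀ = 0, d₀ = 1), with convergents p_k = a_k·p_{k-1} + p_{k-2}, q_k = a_k·q_{k-1} + q_{k-2} (p₋₁ = 1, q₋₁ = 0):
  k = 0: a₀ = 7; p₀/q₀ = 7/1; p₀² − 62·q₀² = 49 − 62 = -13.
  k = 1: m = 7, d = 13, a = ⌊(7 + 7)/13⌋ = 1; p/q = (1·7 + 1)/(1·1 + 0) = 8/1; p² − 62·q² = 64 − 62 = 2.
  k = 2: m = 6, d = 2, a = ⌊(7 + 6)/2⌋ = 6; p/q = (6·8 + 7)/(6·1 + 1) = 55/7; p² − 62·q² = 3025 − 3038 = -13.
  k = 3: m = 6, d = 13, a = ⌊(7 + 6)/13⌋ = 1; p/q = (1·55 + 8)/(1·7 + 1) = 63/8; p² − 62·q² = 3969 − 3968 = 1.
  The first convergent with p² − 62·q² = 1 gives the fundamental solution (x₁, y₁) = (63, 8).
Step 2: Apply the recurrence (x_{n+1}, y_{n+1}) = (x₁x_n + 62y₁y_n, x₁y_n + y₁x_n) repeatedly.
  From (x_1, y_1) = (63, 8): x_2 = 63·63 + 62·8·8 = 7937; y_2 = 63·8 + 8·63 = 1008.
Step 3: Verify x_2² - 62·y_2² = 62995969 - 62995968 = 1 (should be 1). ✓

(x_1, y_1) = (63, 8); (x_2, y_2) = (7937, 1008).


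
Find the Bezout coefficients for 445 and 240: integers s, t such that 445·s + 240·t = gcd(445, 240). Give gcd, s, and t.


Euclidean algorithm on (445, 240) — divide until remainder is 0:
  445 = 1 · 240 + 205
  240 = 1 · 205 + 35
  205 = 5 · 35 + 30
  35 = 1 · 30 + 5
  30 = 6 · 5 + 0
gcd(445, 240) = 5.
Track Bezout coefficients alongside the remainders: start with r₀ = 445 = a·1 + b·0 (s = 1, t = 0) and r₁ = 240 = a·0 + b·1 (s = 0, t = 1); each new remainder r_{k+1} = r_{k-1} − q_k·r_k inherits s_{k+1} = s_{k-1} − q_k·s_k, t_{k+1} = t_{k-1} − q_k·t_k, so r_k = a·s_k + b·t_k at every step:
  q = 1: r = 205, s = 1 − 1·0 = 1, t = 0 − 1·1 = -1  (check: 445·1 + 240·(-1) = 205)
  q = 1: r = 35, s = 0 − 1·1 = -1, t = 1 − 1·(-1) = 2  (check: 445·(-1) + 240·2 = 35)
  q = 5: r = 30, s = 1 − 5·(-1) = 6, t = -1 − 5·2 = -11  (check: 445·6 + 240·(-11) = 30)
  q = 1: r = 5, s = -1 − 1·6 = -7, t = 2 − 1·(-11) = 13  (check: 445·(-7) + 240·13 = 5)
The row with r = 5 (the gcd) gives the Bezout coefficients s = -7, t = 13.
Result: 445 · (-7) + 240 · (13) = 5.

gcd(445, 240) = 5; s = -7, t = 13 (check: 445·(-7) + 240·13 = 5).


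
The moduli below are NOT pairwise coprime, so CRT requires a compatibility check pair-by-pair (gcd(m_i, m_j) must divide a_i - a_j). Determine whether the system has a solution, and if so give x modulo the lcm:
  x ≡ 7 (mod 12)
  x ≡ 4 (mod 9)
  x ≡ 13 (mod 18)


Moduli 12, 9, 18 are not pairwise coprime, so CRT works modulo lcm(m_i) when all pairwise compatibility conditions hold.
Pairwise compatibility: gcd(m_i, m_j) must divide a_i - a_j for every pair.
Merge one congruence at a time:
  Start: x ≡ 7 (mod 12).
  Combine with x ≡ 4 (mod 9): gcd(12, 9) = 3; 4 - 7 = -3, which IS divisible by 3, so compatible.
    Write x = 7 + 12·t and substitute into x ≡ 4 (mod 9): 12·t ≡ 4 − 7 = -3 (mod 9).
    Divide the congruence (and modulus) by g = 3: 4·t ≡ -1 (mod 3).
    Reduce coefficients mod 3: 1·t ≡ 2 (mod 3).
    So t ≡ 2 (mod 3).
    Then x = 7 + 12·2 = 31, valid modulo lcm(12, 9) = 36: x ≡ 31 (mod 36).
  Combine with x ≡ 13 (mod 18): gcd(36, 18) = 18; 13 - 31 = -18, which IS divisible by 18, so compatible.
    Write x = 31 + 36·t and substitute into x ≡ 13 (mod 18): 36·t ≡ 13 − 31 = -18 (mod 18).
    Divide the congruence (and modulus) by g = 18: 2·t ≡ -1 (mod 1).
    Modulo 1 every t works; take t = 0.
    Then x = 31 + 36·0 = 31, valid modulo lcm(36, 18) = 36: x ≡ 31 (mod 36).
Verify: 31 mod 12 = 7, 31 mod 9 = 4, 31 mod 18 = 13.

x ≡ 31 (mod 36).


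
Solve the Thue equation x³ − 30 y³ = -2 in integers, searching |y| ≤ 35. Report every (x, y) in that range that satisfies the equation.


The equation is x³ - 30y³ = -2. For fixed y, x³ = 30·y³ − 2, so a solution requires the RHS to be a perfect cube.
Strategy: iterate y from -35 to 35, compute RHS = 30·y³ − 2, and check whether it is a (positive or negative) perfect cube.
Check small values of y:
  y = 0: RHS = -2 is not a perfect cube.
  y = 1: RHS = 28 is not a perfect cube.
  y = -1: RHS = -32 is not a perfect cube.
  y = 2: RHS = 238 is not a perfect cube.
  y = -2: RHS = -242 is not a perfect cube.
  y = 3: RHS = 808 is not a perfect cube.
  y = -3: RHS = -812 is not a perfect cube.
Continuing the search up to |y| = 35 finds no solutions either.
No (x, y) in the scanned range satisfies the equation.

No integer solutions with |y| ≤ 35.
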